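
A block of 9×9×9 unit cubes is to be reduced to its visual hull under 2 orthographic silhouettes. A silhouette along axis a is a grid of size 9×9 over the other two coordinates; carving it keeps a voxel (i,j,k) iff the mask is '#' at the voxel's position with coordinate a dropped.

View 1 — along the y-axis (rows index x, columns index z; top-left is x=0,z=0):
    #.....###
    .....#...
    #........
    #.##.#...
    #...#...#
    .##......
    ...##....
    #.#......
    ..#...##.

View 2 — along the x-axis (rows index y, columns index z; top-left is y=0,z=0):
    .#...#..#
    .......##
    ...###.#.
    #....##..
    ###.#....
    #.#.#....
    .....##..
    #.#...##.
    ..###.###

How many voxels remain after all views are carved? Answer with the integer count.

remaining voxels: 80

start: 9×9×9 = 729 voxels
V1 y: intersect with XZ mask (22 set) -- 198 left
V2 x: intersect with YZ mask (31 set) -- 80 left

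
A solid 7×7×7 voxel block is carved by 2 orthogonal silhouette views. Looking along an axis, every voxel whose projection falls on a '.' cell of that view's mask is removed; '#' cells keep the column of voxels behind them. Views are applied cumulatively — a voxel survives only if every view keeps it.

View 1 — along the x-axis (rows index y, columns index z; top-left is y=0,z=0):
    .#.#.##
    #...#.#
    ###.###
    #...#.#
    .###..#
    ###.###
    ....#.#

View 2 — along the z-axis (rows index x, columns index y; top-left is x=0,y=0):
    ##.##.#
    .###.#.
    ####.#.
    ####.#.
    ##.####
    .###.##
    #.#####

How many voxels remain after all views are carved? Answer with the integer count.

voxel count = 145

before carving: 343 voxels (7×7×7)
step 1: project along x, AND mask (28/49) → |grid| = 196
step 2: project along z, AND mask (36/49) → |grid| = 145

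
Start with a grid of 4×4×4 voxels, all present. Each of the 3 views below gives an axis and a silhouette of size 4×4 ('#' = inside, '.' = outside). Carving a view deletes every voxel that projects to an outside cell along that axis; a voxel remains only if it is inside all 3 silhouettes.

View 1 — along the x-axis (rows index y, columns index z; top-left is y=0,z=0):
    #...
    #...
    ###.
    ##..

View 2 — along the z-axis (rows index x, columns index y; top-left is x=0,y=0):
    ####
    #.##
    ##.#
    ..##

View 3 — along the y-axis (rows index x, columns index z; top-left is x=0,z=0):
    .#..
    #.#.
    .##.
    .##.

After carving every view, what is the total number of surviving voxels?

10 voxels

before carving: 64 voxels (4×4×4)
[1] x-view keeps 7 columns → grid now 28
[2] z-view keeps 12 columns → grid now 22
[3] y-view keeps 7 columns → grid now 10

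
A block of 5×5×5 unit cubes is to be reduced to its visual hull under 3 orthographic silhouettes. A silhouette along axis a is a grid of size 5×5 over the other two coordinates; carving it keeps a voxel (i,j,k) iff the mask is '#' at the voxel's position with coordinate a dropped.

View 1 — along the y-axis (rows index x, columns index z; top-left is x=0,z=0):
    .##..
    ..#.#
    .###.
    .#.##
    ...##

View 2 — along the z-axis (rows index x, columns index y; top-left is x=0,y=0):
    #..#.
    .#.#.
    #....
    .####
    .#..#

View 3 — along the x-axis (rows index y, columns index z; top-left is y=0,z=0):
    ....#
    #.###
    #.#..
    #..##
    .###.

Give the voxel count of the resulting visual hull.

12 voxels

initial block: 5^3 = 125
  1. axis=1 (XZ plane), |mask|=12  ⇒  voxels=60
  2. axis=2 (XY plane), |mask|=11  ⇒  voxels=27
  3. axis=0 (YZ plane), |mask|=13  ⇒  voxels=12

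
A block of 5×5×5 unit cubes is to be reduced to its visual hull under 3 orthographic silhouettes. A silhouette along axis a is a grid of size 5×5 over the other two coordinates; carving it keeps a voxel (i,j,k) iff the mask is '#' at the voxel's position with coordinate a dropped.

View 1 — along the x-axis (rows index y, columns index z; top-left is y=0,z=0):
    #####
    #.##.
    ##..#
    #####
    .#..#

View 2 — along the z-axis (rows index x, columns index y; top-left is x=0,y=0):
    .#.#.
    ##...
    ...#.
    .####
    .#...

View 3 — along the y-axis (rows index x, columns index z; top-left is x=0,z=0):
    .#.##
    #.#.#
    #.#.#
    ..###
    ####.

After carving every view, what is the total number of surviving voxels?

22 voxels

initial block: 5^3 = 125
step 1: project along x, AND mask (18/25) → |grid| = 90
step 2: project along z, AND mask (10/25) → |grid| = 37
step 3: project along y, AND mask (16/25) → |grid| = 22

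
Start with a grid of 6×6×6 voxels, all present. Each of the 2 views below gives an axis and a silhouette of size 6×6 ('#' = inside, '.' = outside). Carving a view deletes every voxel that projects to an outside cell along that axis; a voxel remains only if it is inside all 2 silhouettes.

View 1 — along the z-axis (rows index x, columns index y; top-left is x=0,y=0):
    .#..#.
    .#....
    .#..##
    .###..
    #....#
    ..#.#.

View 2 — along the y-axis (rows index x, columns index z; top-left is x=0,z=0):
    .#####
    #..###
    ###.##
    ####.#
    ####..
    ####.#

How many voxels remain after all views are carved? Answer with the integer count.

initial block: 6^3 = 216
V1 z: intersect with XY mask (13 set) -- 78 left
V2 y: intersect with XZ mask (28 set) -- 62 left

|visual hull| = 62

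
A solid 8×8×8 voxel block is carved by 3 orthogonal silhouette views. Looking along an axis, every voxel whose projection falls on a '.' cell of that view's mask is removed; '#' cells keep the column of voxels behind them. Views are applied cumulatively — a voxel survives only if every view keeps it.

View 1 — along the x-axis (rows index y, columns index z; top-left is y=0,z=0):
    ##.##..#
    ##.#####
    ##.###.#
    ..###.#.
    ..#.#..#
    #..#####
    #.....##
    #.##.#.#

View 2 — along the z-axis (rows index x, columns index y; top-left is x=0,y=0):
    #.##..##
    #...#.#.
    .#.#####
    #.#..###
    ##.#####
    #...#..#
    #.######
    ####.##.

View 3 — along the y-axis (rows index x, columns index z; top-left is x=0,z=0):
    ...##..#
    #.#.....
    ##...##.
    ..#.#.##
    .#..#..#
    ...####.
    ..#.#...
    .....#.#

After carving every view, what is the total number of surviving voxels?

71 voxels

before carving: 512 voxels (8×8×8)
carve view 1 (along x, YZ-mask fill 39/64): 312 voxels remain
carve view 2 (along z, XY-mask fill 42/64): 196 voxels remain
carve view 3 (along y, XZ-mask fill 24/64): 71 voxels remain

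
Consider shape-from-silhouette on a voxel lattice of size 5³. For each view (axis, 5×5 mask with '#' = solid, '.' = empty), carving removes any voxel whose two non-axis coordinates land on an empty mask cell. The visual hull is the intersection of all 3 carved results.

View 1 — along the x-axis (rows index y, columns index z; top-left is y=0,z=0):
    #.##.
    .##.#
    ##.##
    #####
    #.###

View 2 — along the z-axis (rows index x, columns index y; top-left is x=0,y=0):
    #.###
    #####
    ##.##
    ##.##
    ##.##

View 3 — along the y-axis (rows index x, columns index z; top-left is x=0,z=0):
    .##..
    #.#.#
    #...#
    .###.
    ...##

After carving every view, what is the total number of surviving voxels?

38 voxels

initial block: 5^3 = 125
[1] x-view keeps 19 columns → grid now 95
[2] z-view keeps 21 columns → grid now 80
[3] y-view keeps 12 columns → grid now 38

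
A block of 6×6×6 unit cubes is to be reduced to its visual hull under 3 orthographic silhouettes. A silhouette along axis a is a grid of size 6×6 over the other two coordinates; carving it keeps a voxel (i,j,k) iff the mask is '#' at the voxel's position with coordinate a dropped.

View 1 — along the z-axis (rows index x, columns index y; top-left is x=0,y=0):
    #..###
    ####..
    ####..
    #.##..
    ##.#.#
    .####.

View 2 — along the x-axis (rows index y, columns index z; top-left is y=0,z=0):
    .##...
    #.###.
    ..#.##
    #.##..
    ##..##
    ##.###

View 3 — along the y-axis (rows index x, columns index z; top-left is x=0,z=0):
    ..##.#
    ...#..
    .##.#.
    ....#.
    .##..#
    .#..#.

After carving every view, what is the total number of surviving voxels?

remaining voxels: 26

full grid |V| = 216
  1. axis=2 (XY plane), |mask|=23  ⇒  voxels=138
  2. axis=0 (YZ plane), |mask|=21  ⇒  voxels=74
  3. axis=1 (XZ plane), |mask|=13  ⇒  voxels=26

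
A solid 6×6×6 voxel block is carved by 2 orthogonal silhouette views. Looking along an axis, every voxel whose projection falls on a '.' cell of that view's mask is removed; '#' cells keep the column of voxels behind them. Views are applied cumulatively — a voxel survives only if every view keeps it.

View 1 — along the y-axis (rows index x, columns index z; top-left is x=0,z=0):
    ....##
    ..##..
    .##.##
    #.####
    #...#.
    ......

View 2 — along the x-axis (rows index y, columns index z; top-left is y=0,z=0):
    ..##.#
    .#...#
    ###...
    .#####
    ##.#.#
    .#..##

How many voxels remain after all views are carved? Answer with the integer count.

remaining voxels: 47

start: 6×6×6 = 216 voxels
  1. axis=1 (XZ plane), |mask|=15  ⇒  voxels=90
  2. axis=0 (YZ plane), |mask|=20  ⇒  voxels=47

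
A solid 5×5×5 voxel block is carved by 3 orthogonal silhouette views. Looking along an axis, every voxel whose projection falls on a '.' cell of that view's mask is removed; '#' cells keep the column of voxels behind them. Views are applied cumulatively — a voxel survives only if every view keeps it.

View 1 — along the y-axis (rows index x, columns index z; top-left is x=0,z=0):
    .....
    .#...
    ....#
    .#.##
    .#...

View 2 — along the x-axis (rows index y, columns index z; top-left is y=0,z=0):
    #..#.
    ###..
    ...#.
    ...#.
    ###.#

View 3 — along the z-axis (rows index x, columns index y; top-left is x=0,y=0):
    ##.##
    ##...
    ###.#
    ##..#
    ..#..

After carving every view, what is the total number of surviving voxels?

full grid |V| = 125
after view 1 [y-axis, 6 of 25 cells solid] → remaining = 30
after view 2 [x-axis, 11 of 25 cells solid] → remaining = 11
after view 3 [z-axis, 14 of 25 cells solid] → remaining = 6

6 voxels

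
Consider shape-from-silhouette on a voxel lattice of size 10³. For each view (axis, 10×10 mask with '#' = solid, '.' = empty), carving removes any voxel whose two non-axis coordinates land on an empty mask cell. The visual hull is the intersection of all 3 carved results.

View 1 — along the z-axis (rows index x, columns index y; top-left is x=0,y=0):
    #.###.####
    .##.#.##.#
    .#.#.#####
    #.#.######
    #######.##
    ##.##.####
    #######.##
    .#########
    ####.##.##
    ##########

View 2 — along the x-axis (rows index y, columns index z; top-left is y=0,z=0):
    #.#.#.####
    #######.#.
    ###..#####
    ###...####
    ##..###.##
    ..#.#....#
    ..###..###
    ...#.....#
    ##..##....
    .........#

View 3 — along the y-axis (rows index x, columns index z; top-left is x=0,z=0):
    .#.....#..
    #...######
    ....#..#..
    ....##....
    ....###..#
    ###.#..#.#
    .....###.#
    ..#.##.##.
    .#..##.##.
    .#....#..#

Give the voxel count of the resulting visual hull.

remaining voxels: 175

full grid |V| = 1000
carve view 1 (along z, XY-mask fill 82/100): 820 voxels remain
carve view 2 (along x, YZ-mask fill 53/100): 430 voxels remain
carve view 3 (along y, XZ-mask fill 40/100): 175 voxels remain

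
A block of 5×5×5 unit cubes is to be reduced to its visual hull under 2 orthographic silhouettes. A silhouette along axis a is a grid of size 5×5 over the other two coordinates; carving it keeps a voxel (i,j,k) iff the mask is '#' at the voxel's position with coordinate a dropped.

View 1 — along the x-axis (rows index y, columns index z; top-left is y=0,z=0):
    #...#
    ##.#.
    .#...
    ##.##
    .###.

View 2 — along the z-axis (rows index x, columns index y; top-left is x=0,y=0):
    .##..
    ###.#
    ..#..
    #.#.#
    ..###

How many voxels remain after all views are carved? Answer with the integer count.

voxel count = 28

full grid |V| = 125
step 1: project along x, AND mask (13/25) → |grid| = 65
step 2: project along z, AND mask (13/25) → |grid| = 28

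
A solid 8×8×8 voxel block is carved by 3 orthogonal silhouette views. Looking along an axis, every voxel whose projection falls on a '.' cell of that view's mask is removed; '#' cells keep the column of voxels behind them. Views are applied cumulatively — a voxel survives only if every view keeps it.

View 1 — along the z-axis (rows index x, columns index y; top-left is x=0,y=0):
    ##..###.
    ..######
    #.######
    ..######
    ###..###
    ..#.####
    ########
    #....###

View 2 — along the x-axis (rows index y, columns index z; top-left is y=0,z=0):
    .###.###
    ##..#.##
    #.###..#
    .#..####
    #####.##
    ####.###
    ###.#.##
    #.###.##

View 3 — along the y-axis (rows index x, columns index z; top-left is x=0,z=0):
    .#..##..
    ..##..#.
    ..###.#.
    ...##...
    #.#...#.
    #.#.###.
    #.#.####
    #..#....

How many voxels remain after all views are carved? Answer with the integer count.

remaining voxels: 131

initial block: 8^3 = 512
carve view 1 (along z, XY-mask fill 47/64): 376 voxels remain
carve view 2 (along x, YZ-mask fill 47/64): 283 voxels remain
carve view 3 (along y, XZ-mask fill 28/64): 131 voxels remain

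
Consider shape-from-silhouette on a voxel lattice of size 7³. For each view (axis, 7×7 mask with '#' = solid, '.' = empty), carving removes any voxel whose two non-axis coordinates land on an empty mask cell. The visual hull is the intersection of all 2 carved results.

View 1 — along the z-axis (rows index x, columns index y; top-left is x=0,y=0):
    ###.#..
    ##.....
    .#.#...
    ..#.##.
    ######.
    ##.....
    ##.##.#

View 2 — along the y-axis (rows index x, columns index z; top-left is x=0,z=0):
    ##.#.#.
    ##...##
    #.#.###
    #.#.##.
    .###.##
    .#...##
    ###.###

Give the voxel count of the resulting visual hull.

remaining voxels: 112

before carving: 343 voxels (7×7×7)
  1. axis=2 (XY plane), |mask|=24  ⇒  voxels=168
  2. axis=1 (XZ plane), |mask|=31  ⇒  voxels=112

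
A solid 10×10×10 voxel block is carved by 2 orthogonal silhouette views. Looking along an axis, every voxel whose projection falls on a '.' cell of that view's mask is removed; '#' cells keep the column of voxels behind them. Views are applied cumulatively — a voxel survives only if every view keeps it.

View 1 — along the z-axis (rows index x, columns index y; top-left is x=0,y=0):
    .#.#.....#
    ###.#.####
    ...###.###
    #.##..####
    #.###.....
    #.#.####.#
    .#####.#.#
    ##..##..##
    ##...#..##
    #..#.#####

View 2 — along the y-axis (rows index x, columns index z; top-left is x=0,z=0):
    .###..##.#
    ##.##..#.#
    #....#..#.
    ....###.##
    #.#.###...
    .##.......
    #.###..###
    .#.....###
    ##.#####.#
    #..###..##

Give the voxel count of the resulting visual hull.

before carving: 1000 voxels (10×10×10)
V1 z: intersect with XY mask (60 set) -- 600 left
V2 y: intersect with XZ mask (52 set) -- 308 left

308 voxels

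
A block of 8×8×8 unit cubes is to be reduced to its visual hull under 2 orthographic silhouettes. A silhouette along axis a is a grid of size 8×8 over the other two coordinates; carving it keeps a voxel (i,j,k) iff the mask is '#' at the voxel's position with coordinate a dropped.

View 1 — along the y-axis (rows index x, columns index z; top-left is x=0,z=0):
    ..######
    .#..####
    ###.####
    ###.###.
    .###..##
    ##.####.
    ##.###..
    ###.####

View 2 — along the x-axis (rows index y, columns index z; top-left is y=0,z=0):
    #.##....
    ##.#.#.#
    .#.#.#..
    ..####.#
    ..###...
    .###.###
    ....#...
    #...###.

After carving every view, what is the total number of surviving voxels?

full grid |V| = 512
step 1: project along y, AND mask (47/64) → |grid| = 376
step 2: project along x, AND mask (30/64) → |grid| = 172

172 voxels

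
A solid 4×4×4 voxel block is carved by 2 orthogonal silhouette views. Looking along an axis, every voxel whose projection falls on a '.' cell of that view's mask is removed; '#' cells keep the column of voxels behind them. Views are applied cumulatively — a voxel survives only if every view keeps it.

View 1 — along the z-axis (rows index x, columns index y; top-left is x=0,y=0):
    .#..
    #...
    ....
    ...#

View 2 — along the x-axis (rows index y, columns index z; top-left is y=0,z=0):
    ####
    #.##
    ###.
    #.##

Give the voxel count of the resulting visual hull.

initial block: 4^3 = 64
  1. axis=2 (XY plane), |mask|=3  ⇒  voxels=12
  2. axis=0 (YZ plane), |mask|=13  ⇒  voxels=10

|visual hull| = 10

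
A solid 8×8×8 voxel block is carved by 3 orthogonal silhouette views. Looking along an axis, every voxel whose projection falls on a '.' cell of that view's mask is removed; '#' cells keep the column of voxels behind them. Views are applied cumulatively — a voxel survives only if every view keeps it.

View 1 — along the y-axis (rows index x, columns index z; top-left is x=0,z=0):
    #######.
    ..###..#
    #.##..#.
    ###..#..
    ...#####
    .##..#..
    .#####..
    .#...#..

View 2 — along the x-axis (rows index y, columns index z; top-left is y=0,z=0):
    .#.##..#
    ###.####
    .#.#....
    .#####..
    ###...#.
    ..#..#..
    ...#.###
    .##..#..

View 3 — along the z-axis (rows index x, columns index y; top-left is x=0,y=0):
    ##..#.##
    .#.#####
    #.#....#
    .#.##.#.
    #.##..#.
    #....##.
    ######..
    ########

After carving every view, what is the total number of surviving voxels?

|visual hull| = 88

full grid |V| = 512
after view 1 [y-axis, 34 of 64 cells solid] → remaining = 272
after view 2 [x-axis, 31 of 64 cells solid] → remaining = 143
after view 3 [z-axis, 39 of 64 cells solid] → remaining = 88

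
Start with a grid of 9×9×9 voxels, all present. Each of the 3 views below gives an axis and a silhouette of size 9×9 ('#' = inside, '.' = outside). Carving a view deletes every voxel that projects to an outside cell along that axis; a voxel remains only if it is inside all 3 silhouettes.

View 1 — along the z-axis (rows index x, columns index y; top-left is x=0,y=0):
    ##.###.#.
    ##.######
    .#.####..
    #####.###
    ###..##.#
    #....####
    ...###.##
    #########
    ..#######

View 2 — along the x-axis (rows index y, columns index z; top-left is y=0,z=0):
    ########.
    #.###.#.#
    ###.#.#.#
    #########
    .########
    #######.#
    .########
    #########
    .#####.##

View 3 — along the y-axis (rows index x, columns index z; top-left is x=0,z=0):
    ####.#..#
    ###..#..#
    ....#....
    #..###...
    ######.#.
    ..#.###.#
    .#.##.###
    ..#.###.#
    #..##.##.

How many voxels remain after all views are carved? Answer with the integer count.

voxel count = 250

before carving: 729 voxels (9×9×9)
[1] z-view keeps 59 columns → grid now 531
[2] x-view keeps 69 columns → grid now 459
[3] y-view keeps 44 columns → grid now 250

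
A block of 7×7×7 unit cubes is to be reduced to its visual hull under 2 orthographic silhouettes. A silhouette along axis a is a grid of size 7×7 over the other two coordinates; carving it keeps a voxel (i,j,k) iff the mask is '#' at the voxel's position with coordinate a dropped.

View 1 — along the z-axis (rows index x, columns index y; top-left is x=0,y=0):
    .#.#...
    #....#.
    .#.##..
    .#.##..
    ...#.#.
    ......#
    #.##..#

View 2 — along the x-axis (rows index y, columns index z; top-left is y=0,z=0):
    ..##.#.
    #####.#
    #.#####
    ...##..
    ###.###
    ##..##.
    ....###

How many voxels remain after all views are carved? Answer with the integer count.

remaining voxels: 66

start: 7×7×7 = 343 voxels
after view 1 [z-axis, 17 of 49 cells solid] → remaining = 119
after view 2 [x-axis, 30 of 49 cells solid] → remaining = 66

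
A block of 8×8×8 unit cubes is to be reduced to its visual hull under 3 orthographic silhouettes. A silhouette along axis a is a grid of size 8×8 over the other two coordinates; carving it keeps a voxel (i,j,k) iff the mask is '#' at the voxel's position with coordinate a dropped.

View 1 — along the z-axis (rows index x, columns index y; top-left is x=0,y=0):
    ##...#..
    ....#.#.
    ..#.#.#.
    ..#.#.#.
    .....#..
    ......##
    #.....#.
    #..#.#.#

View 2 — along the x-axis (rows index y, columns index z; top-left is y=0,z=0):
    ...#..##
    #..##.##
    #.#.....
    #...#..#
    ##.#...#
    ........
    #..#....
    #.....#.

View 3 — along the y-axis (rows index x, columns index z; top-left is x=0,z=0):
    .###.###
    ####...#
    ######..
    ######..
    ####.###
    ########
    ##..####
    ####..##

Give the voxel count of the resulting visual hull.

before carving: 512 voxels (8×8×8)
step 1: project along z, AND mask (20/64) → |grid| = 160
step 2: project along x, AND mask (21/64) → |grid| = 47
step 3: project along y, AND mask (50/64) → |grid| = 40

remaining voxels: 40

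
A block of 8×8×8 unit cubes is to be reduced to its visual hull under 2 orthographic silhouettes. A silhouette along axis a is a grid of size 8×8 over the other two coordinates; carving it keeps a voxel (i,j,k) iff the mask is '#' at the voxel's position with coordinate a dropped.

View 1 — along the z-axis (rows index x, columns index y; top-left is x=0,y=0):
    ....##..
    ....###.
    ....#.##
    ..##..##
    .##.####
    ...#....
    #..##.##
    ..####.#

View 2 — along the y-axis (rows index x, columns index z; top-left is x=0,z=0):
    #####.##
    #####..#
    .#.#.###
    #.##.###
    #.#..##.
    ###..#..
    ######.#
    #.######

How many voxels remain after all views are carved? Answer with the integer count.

start: 8×8×8 = 512 voxels
  1. axis=2 (XY plane), |mask|=29  ⇒  voxels=232
  2. axis=1 (XZ plane), |mask|=46  ⇒  voxels=169

|visual hull| = 169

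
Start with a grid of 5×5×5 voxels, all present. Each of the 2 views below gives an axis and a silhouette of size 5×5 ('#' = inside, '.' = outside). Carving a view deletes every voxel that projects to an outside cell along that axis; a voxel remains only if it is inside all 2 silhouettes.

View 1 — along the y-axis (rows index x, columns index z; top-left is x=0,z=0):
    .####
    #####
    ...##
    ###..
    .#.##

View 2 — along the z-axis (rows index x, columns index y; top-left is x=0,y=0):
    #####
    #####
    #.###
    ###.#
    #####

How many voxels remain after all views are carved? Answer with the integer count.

initial block: 5^3 = 125
[1] y-view keeps 17 columns → grid now 85
[2] z-view keeps 23 columns → grid now 80

voxel count = 80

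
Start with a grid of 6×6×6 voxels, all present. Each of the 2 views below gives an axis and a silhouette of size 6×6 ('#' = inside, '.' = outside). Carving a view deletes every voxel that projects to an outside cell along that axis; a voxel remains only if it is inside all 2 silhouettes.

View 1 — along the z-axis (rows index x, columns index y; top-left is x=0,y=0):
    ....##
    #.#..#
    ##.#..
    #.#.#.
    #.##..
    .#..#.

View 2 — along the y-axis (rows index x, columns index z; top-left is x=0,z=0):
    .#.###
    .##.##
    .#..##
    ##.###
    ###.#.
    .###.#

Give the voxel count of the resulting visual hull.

initial block: 6^3 = 216
[1] z-view keeps 16 columns → grid now 96
[2] y-view keeps 24 columns → grid now 64

64 voxels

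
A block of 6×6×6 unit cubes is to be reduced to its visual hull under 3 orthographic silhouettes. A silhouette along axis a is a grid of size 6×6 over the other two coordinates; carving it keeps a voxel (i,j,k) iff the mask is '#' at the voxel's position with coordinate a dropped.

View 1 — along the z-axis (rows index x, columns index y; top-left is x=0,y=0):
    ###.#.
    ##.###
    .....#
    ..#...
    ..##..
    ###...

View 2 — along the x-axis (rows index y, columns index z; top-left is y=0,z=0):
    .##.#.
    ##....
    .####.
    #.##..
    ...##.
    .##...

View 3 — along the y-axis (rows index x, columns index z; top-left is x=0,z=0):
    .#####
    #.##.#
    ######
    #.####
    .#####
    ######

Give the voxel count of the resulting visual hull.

voxel count = 37

start: 6×6×6 = 216 voxels
after view 1 [z-axis, 16 of 36 cells solid] → remaining = 96
after view 2 [x-axis, 16 of 36 cells solid] → remaining = 45
after view 3 [y-axis, 31 of 36 cells solid] → remaining = 37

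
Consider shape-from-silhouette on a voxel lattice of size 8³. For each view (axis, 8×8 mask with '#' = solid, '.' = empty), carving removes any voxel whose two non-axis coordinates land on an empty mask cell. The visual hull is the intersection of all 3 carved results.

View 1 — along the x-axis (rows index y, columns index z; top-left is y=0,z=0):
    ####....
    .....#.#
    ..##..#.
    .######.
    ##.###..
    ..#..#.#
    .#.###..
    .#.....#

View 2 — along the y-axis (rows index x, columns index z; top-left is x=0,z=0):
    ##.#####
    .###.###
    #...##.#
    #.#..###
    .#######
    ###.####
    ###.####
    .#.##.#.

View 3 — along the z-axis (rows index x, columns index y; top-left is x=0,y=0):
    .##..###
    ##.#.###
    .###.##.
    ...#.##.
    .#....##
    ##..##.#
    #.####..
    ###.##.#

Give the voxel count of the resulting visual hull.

initial block: 8^3 = 512
step 1: project along x, AND mask (29/64) → |grid| = 232
step 2: project along y, AND mask (47/64) → |grid| = 168
step 3: project along z, AND mask (38/64) → |grid| = 92

voxel count = 92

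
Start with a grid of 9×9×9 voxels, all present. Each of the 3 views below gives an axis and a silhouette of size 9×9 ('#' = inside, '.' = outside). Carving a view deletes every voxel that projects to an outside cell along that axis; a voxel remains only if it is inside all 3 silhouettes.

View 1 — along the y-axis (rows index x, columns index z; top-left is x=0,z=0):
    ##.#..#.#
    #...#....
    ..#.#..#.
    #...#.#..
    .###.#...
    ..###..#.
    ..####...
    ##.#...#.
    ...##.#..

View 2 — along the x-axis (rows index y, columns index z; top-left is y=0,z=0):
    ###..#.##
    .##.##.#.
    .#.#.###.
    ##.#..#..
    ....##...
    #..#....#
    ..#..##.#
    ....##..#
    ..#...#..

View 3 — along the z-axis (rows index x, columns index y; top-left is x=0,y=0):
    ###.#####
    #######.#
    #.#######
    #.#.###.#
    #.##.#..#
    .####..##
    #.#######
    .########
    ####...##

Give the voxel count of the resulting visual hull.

remaining voxels: 81

full grid |V| = 729
V1 y: intersect with XZ mask (32 set) -- 288 left
V2 x: intersect with YZ mask (34 set) -- 113 left
V3 z: intersect with XY mask (63 set) -- 81 left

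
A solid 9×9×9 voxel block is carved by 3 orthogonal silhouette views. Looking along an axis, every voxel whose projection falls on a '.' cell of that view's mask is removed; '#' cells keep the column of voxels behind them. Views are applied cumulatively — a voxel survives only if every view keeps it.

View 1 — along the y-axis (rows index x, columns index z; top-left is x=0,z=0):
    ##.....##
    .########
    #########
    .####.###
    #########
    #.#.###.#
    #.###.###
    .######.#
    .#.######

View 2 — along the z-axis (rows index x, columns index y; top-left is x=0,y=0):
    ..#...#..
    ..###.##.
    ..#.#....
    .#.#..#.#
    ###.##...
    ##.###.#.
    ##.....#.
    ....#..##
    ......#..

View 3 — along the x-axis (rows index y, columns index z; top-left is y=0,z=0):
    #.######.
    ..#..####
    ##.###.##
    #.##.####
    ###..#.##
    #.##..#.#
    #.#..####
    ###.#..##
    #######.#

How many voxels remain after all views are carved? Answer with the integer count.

full grid |V| = 729
after view 1 [y-axis, 64 of 81 cells solid] → remaining = 576
after view 2 [z-axis, 31 of 81 cells solid] → remaining = 224
after view 3 [x-axis, 57 of 81 cells solid] → remaining = 156

156 voxels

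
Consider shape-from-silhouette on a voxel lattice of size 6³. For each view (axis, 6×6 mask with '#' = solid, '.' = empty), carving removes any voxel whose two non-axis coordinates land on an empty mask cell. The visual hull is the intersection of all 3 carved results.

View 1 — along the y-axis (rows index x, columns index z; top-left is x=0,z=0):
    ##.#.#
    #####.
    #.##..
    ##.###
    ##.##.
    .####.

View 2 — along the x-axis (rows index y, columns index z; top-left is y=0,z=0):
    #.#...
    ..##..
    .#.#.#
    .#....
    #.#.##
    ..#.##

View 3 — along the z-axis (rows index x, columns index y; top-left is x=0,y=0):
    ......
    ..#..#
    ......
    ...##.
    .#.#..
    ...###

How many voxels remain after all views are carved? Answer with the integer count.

15 voxels

full grid |V| = 216
[1] y-view keeps 25 columns → grid now 150
[2] x-view keeps 15 columns → grid now 58
[3] z-view keeps 9 columns → grid now 15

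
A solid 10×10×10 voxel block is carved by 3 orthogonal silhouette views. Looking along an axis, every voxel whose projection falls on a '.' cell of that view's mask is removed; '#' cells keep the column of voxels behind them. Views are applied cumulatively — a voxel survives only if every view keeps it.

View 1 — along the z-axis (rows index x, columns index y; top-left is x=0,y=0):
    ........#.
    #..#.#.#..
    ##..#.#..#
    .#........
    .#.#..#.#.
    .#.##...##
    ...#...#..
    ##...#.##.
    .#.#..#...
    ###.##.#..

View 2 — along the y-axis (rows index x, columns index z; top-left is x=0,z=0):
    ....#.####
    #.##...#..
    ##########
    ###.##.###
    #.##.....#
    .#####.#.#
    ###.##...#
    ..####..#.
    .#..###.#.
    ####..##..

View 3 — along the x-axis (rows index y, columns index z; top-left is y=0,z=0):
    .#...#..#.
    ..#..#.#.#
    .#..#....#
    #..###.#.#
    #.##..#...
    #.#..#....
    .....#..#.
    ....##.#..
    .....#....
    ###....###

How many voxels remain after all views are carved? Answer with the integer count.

voxel count = 81

start: 10×10×10 = 1000 voxels
  1. axis=2 (XY plane), |mask|=36  ⇒  voxels=360
  2. axis=1 (XZ plane), |mask|=60  ⇒  voxels=218
  3. axis=0 (YZ plane), |mask|=35  ⇒  voxels=81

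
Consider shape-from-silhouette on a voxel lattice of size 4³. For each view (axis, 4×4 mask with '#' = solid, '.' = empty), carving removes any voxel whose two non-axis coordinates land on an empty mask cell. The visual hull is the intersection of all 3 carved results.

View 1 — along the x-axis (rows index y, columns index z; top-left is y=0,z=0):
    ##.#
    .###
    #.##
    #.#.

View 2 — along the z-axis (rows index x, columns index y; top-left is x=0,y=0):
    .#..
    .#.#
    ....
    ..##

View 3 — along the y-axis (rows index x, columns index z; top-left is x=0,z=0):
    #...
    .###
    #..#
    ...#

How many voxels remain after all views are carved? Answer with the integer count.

full grid |V| = 64
after view 1 [x-axis, 11 of 16 cells solid] → remaining = 44
after view 2 [z-axis, 5 of 16 cells solid] → remaining = 13
after view 3 [y-axis, 7 of 16 cells solid] → remaining = 5

voxel count = 5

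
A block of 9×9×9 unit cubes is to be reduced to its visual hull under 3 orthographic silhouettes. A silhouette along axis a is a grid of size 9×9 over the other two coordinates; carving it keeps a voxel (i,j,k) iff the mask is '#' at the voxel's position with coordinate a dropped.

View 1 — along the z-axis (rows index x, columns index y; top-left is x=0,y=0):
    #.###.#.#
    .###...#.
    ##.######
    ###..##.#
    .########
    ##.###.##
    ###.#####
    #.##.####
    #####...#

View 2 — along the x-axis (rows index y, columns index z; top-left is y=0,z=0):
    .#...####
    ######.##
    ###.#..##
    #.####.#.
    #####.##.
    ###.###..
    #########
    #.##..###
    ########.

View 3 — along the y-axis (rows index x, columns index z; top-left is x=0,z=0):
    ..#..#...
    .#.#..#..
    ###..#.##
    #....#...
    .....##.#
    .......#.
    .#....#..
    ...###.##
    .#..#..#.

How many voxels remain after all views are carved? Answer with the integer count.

voxel count = 135

full grid |V| = 729
V1 z: intersect with XY mask (60 set) -- 540 left
V2 x: intersect with YZ mask (61 set) -- 407 left
V3 y: intersect with XZ mask (27 set) -- 135 left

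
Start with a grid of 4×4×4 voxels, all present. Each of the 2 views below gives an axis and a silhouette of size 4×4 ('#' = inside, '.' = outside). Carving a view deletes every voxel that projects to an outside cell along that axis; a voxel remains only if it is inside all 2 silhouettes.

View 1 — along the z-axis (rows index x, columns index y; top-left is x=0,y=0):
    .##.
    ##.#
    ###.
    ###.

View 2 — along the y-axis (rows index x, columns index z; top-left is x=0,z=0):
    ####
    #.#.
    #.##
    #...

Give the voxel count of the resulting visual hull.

voxel count = 26

initial block: 4^3 = 64
[1] z-view keeps 11 columns → grid now 44
[2] y-view keeps 10 columns → grid now 26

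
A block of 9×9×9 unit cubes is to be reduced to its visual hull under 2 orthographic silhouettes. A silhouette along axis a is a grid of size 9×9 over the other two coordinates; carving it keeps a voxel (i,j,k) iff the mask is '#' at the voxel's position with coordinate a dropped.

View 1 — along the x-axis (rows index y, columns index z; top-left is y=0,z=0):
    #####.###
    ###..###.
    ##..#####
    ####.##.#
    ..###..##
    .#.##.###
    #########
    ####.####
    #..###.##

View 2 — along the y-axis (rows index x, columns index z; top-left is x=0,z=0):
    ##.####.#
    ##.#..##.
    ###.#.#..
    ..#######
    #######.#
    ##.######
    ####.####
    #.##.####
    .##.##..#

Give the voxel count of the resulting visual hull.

initial block: 9^3 = 729
after view 1 [x-axis, 62 of 81 cells solid] → remaining = 558
after view 2 [y-axis, 60 of 81 cells solid] → remaining = 413

|visual hull| = 413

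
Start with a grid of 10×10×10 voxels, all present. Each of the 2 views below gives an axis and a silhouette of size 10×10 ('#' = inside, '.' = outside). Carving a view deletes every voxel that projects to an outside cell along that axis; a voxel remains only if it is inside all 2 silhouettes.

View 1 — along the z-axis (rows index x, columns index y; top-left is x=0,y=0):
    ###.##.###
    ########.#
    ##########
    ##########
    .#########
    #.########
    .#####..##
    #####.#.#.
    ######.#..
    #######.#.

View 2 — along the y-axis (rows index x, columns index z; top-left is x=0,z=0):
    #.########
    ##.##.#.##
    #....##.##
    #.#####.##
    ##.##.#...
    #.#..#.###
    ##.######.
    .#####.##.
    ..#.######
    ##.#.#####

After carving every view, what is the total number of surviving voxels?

before carving: 1000 voxels (10×10×10)
step 1: project along z, AND mask (84/100) → |grid| = 840
step 2: project along y, AND mask (70/100) → |grid| = 582

voxel count = 582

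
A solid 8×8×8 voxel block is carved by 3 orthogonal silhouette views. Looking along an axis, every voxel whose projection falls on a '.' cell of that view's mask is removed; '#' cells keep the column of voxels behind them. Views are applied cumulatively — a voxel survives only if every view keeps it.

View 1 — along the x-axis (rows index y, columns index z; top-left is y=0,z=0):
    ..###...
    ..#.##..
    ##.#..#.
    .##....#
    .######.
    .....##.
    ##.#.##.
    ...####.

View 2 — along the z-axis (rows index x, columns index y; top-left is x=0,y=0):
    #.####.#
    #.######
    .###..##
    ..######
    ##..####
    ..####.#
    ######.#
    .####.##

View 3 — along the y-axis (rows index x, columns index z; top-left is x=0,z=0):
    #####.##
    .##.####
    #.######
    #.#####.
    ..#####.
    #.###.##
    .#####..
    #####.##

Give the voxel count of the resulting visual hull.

start: 8×8×8 = 512 voxels
after view 1 [x-axis, 30 of 64 cells solid] → remaining = 240
after view 2 [z-axis, 48 of 64 cells solid] → remaining = 184
after view 3 [y-axis, 49 of 64 cells solid] → remaining = 147

147 voxels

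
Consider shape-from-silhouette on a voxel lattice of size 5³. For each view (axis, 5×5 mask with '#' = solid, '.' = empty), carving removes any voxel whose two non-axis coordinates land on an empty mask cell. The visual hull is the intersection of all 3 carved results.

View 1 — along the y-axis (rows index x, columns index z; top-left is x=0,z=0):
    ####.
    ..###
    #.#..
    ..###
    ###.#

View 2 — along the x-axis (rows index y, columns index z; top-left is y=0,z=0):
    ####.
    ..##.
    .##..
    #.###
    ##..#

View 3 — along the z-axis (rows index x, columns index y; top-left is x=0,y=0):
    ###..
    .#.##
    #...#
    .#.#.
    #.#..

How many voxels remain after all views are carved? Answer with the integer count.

voxel count = 27

before carving: 125 voxels (5×5×5)
carve view 1 (along y, XZ-mask fill 16/25): 80 voxels remain
carve view 2 (along x, YZ-mask fill 15/25): 50 voxels remain
carve view 3 (along z, XY-mask fill 12/25): 27 voxels remain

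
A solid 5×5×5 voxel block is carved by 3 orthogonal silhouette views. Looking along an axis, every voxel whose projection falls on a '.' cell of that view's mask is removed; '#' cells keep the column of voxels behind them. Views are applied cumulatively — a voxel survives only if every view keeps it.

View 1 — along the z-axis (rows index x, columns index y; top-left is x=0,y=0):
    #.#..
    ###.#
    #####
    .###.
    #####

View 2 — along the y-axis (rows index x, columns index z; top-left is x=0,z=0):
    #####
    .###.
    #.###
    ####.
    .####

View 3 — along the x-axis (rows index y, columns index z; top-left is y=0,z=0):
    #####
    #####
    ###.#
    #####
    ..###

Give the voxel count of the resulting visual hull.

remaining voxels: 66

start: 5×5×5 = 125 voxels
after view 1 [z-axis, 19 of 25 cells solid] → remaining = 95
after view 2 [y-axis, 20 of 25 cells solid] → remaining = 74
after view 3 [x-axis, 22 of 25 cells solid] → remaining = 66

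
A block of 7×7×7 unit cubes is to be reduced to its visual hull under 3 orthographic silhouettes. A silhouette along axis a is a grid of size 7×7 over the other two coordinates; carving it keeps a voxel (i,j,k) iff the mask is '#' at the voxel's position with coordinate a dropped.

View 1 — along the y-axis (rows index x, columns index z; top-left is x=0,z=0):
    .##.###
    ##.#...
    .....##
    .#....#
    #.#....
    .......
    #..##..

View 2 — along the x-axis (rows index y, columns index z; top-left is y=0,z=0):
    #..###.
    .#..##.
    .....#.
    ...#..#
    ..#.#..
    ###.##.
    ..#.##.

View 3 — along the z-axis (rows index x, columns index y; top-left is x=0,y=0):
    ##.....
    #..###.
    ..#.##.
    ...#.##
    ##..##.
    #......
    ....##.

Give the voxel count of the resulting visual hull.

|visual hull| = 21

initial block: 7^3 = 343
[1] y-view keeps 17 columns → grid now 119
[2] x-view keeps 20 columns → grid now 45
[3] z-view keeps 19 columns → grid now 21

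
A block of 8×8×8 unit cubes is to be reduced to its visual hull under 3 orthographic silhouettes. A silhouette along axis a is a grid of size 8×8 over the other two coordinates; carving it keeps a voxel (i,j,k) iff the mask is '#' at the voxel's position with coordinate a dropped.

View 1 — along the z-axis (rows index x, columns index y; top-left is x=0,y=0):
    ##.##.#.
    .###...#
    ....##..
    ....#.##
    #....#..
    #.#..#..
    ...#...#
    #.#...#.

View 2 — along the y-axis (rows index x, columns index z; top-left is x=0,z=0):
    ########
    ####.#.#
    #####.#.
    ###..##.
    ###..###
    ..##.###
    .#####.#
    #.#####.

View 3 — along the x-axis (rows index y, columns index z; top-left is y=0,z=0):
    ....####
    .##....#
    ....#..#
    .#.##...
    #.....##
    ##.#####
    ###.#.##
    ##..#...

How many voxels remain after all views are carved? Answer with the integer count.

71 voxels

start: 8×8×8 = 512 voxels
carve view 1 (along z, XY-mask fill 24/64): 192 voxels remain
carve view 2 (along y, XZ-mask fill 48/64): 148 voxels remain
carve view 3 (along x, YZ-mask fill 31/64): 71 voxels remain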